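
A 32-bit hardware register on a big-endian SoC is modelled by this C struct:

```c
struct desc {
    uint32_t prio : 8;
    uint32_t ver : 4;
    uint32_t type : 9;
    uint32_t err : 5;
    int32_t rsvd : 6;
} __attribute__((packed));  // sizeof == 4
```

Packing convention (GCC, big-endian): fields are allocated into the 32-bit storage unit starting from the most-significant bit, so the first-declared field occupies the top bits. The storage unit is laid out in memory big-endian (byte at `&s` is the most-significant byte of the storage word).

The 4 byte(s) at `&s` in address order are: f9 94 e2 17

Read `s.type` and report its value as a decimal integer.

[0]=0xf9 [1]=0x94 [2]=0xe2 [3]=0x17 (big-endian) → word 0xf994e217
prio:8 @ bit 24 → (0xf994e217>>24)&0xff = 0xf9
ver:4 @ bit 20 → (0xf994e217>>20)&0xf = 0x9
type:9 @ bit 11 → (0xf994e217>>11)&0x1ff = 0x9c  ←
err:5 @ bit 6 → (0xf994e217>>6)&0x1f = 0x8
rsvd:6 @ bit 0 → (0xf994e217>>0)&0x3f = 0x17

156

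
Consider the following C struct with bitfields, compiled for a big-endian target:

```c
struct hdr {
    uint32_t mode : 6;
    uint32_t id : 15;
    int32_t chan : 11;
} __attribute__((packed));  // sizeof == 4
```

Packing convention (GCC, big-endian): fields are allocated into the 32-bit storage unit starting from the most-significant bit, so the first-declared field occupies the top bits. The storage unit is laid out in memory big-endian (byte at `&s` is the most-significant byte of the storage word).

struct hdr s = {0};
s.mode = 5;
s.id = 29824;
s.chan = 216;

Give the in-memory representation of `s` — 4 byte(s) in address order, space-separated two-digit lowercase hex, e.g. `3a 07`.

17 a4 00 d8

mode:6 = 5 → 0x5 << 26 → word 0x14000000
id:15 = 29824 → 0x7480 << 11 → word 0x17a40000
chan:11 = 216 → 0xd8 << 0 → word 0x17a400d8
word = 0x17a400d8 → big-endian bytes:
  [0]=0x17  [1]=0xa4  [2]=0x00  [3]=0xd8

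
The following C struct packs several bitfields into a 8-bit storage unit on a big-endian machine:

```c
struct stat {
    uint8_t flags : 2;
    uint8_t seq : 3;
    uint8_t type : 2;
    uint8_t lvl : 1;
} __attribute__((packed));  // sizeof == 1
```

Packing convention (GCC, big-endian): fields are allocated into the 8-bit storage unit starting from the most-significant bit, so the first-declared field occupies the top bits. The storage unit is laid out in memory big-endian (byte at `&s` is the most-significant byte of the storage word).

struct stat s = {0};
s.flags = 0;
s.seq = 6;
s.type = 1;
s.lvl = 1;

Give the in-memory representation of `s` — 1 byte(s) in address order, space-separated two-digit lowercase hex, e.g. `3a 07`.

[6+:2] flags=0 & 0x3 = 0x0; word=0x00
[3+:3] seq=6 & 0x7 = 0x6; word=0x30
[1+:2] type=1 & 0x3 = 0x1; word=0x32
[0+:1] lvl=1 & 0x1 = 0x1; word=0x33
word = 0x33 → big-endian bytes:
  [0]=0x33

33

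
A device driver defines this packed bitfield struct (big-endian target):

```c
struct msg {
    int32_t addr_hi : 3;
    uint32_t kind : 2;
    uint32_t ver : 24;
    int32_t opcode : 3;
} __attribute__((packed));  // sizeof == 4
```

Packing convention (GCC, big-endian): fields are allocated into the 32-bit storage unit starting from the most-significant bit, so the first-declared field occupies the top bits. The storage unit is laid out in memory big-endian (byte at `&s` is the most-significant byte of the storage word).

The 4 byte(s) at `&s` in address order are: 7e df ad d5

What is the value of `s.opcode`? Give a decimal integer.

-3

[0]=0x7e [1]=0xdf [2]=0xad [3]=0xd5 (big-endian) → word 0x7edfadd5
addr_hi [29+:3] = (word>>29) & 0x7 = 3
kind [27+:2] = (word>>27) & 0x3 = 3
ver [3+:24] = (word>>3) & 0xffffff = 14415290
opcode [0+:3] = (word>>0) & 0x7 = 5  ←
opcode signed 3b, MSB=1: 5 - 8 = -3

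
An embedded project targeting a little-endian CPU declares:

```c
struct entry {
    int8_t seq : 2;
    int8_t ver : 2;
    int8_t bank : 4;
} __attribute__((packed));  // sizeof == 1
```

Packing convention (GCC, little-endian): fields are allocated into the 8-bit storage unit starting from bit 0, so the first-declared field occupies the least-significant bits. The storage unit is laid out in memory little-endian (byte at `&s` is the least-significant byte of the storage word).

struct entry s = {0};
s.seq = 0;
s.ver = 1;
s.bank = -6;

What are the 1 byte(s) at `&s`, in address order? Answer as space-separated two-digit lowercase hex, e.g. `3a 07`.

seq (2b) val=0 bits=0x0 at bit 0: 0x00
ver (2b) val=1 bits=0x1 at bit 2: 0x04
bank (4b) val=-6 bits=0xa at bit 4: 0xa4
word = 0xa4 → little-endian bytes:
  [0]=0xa4

a4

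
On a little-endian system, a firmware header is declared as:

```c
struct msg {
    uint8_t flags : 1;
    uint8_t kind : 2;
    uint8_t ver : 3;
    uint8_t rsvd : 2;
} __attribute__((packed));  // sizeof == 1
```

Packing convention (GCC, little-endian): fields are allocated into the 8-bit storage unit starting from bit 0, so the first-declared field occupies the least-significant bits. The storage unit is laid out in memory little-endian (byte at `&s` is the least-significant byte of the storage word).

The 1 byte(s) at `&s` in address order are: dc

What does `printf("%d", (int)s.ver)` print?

3

[0]=0xdc (little-endian) → word 0xdc
flags:1 @ bit 0 → (0xdc>>0)&0x1 = 0x0
kind:2 @ bit 1 → (0xdc>>1)&0x3 = 0x2
ver:3 @ bit 3 → (0xdc>>3)&0x7 = 0x3  ←
rsvd:2 @ bit 6 → (0xdc>>6)&0x3 = 0x3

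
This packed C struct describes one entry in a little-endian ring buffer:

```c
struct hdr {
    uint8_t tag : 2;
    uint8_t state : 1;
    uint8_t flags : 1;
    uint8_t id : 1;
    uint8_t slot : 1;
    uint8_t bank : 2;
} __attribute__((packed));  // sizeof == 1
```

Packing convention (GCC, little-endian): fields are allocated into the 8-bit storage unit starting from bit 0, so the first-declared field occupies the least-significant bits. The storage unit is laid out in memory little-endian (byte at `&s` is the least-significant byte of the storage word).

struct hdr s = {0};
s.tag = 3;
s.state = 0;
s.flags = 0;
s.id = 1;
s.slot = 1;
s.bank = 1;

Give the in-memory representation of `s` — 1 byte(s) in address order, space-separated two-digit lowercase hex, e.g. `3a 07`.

73

tag (2b) val=3 bits=0x3 at bit 0: 0x03
state (1b) val=0 bits=0x0 at bit 2: 0x03
flags (1b) val=0 bits=0x0 at bit 3: 0x03
id (1b) val=1 bits=0x1 at bit 4: 0x13
slot (1b) val=1 bits=0x1 at bit 5: 0x33
bank (2b) val=1 bits=0x1 at bit 6: 0x73
word = 0x73 → little-endian bytes:
  [0]=0x73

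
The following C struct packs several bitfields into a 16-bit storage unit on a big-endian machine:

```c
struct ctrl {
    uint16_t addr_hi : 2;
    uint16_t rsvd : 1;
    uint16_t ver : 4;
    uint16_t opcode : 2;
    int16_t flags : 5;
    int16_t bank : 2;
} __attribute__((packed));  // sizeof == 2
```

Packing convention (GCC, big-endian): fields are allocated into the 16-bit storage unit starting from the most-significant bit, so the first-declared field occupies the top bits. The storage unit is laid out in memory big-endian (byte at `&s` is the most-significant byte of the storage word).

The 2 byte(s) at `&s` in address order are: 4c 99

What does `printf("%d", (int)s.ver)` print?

6

[0]=0x4c [1]=0x99 (big-endian) → word 0x4c99
addr_hi [14+:2] = (word>>14) & 0x3 = 1
rsvd [13+:1] = (word>>13) & 0x1 = 0
ver [9+:4] = (word>>9) & 0xf = 6  ←
opcode [7+:2] = (word>>7) & 0x3 = 1
flags [2+:5] = (word>>2) & 0x1f = 6
bank [0+:2] = (word>>0) & 0x3 = 1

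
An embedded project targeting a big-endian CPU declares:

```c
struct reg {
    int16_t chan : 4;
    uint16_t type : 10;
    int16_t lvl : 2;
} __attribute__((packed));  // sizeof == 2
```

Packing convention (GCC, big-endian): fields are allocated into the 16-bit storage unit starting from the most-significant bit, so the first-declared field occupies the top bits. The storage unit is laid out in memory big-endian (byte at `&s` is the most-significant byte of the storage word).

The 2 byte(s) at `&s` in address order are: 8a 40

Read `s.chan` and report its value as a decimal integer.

[0]=0x8a [1]=0x40 (big-endian) → word 0x8a40
chan [12+:4] = (word>>12) & 0xf = 8  ←
type [2+:10] = (word>>2) & 0x3ff = 656
lvl [0+:2] = (word>>0) & 0x3 = 0
chan signed 4b, MSB=1: 8 - 16 = -8

-8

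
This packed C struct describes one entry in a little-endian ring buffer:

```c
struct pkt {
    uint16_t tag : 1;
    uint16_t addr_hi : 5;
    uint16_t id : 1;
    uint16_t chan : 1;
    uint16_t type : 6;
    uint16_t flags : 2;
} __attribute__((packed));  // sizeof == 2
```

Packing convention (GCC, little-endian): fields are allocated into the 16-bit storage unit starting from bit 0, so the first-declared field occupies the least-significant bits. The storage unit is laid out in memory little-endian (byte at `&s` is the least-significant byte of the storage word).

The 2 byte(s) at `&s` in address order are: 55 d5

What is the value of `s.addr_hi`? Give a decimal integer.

[0]=0x55 [1]=0xd5 (little-endian) → word 0xd555
tag [0+:1] = (word>>0) & 0x1 = 1
addr_hi [1+:5] = (word>>1) & 0x1f = 10  ←
id [6+:1] = (word>>6) & 0x1 = 1
chan [7+:1] = (word>>7) & 0x1 = 0
type [8+:6] = (word>>8) & 0x3f = 21
flags [14+:2] = (word>>14) & 0x3 = 3

10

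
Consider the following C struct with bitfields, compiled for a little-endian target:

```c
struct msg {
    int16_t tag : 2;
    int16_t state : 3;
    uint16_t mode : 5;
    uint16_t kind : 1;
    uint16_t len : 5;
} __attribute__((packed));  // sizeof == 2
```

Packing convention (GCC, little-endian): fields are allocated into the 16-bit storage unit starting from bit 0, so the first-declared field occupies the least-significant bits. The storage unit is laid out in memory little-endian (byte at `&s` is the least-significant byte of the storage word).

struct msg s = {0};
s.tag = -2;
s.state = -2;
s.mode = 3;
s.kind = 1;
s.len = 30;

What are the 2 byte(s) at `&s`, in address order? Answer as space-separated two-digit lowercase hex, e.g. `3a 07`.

7a f4

tag (2b) val=-2 bits=0x2 at bit 0: 0x0002
state (3b) val=-2 bits=0x6 at bit 2: 0x001a
mode (5b) val=3 bits=0x3 at bit 5: 0x007a
kind (1b) val=1 bits=0x1 at bit 10: 0x047a
len (5b) val=30 bits=0x1e at bit 11: 0xf47a
word = 0xf47a → little-endian bytes:
  [0]=0x7a  [1]=0xf4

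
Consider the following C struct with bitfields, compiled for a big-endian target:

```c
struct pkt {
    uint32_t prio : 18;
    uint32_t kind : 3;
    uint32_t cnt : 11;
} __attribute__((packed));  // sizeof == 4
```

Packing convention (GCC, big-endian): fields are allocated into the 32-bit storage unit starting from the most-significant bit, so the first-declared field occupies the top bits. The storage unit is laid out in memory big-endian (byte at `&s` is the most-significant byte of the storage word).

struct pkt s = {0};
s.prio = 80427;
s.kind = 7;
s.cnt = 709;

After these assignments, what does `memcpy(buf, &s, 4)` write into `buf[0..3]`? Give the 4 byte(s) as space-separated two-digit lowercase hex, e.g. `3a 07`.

4e 8a fa c5

[14+:18] prio=80427 & 0x3ffff = 0x13a2b; word=0x4e8ac000
[11+:3] kind=7 & 0x7 = 0x7; word=0x4e8af800
[0+:11] cnt=709 & 0x7ff = 0x2c5; word=0x4e8afac5
word = 0x4e8afac5 → big-endian bytes:
  [0]=0x4e  [1]=0x8a  [2]=0xfa  [3]=0xc5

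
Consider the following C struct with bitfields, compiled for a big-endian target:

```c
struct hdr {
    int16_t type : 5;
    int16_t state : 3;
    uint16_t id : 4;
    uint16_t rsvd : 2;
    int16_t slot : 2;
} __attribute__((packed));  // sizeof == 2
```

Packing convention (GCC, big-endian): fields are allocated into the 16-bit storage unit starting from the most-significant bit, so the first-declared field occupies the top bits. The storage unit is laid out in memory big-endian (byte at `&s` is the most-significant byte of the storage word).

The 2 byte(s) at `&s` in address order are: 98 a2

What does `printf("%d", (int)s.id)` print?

10

[0]=0x98 [1]=0xa2 (big-endian) → word 0x98a2
type:5 @ bit 11 → (0x98a2>>11)&0x1f = 0x13
state:3 @ bit 8 → (0x98a2>>8)&0x7 = 0x0
id:4 @ bit 4 → (0x98a2>>4)&0xf = 0xa  ←
rsvd:2 @ bit 2 → (0x98a2>>2)&0x3 = 0x0
slot:2 @ bit 0 → (0x98a2>>0)&0x3 = 0x2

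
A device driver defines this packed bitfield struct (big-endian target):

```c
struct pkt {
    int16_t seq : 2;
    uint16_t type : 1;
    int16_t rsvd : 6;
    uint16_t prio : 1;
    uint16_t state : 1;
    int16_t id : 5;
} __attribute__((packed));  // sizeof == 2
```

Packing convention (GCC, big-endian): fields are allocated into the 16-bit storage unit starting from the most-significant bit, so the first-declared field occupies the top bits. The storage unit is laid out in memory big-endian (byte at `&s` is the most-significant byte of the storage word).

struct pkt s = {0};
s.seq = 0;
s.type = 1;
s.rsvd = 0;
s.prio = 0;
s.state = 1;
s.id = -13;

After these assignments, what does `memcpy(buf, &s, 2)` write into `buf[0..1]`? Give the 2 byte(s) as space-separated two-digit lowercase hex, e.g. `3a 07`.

20 33

seq (2b) val=0 bits=0x0 at bit 14: 0x0000
type (1b) val=1 bits=0x1 at bit 13: 0x2000
rsvd (6b) val=0 bits=0x0 at bit 7: 0x2000
prio (1b) val=0 bits=0x0 at bit 6: 0x2000
state (1b) val=1 bits=0x1 at bit 5: 0x2020
id (5b) val=-13 bits=0x13 at bit 0: 0x2033
word = 0x2033 → big-endian bytes:
  [0]=0x20  [1]=0x33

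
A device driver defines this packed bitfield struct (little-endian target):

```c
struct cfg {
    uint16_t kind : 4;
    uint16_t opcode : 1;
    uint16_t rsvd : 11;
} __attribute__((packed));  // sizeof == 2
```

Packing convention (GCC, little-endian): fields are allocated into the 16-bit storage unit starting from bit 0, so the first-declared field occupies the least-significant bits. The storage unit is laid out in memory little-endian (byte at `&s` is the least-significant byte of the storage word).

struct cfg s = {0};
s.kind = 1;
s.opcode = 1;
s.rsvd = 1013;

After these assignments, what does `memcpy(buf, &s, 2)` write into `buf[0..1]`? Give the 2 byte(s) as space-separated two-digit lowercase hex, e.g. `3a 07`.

kind:4 = 1 → 0x1 << 0 → word 0x0001
opcode:1 = 1 → 0x1 << 4 → word 0x0011
rsvd:11 = 1013 → 0x3f5 << 5 → word 0x7eb1
word = 0x7eb1 → little-endian bytes:
  [0]=0xb1  [1]=0x7e

b1 7e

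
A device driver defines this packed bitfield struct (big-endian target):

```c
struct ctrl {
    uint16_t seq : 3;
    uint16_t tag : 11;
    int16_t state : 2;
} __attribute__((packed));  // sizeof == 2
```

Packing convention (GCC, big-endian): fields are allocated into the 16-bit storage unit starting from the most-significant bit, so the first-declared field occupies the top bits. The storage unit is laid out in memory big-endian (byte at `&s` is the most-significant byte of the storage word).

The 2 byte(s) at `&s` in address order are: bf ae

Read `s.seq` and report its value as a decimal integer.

5

[0]=0xbf [1]=0xae (big-endian) → word 0xbfae
seq [13+:3] = (word>>13) & 0x7 = 5  ←
tag [2+:11] = (word>>2) & 0x7ff = 2027
state [0+:2] = (word>>0) & 0x3 = 2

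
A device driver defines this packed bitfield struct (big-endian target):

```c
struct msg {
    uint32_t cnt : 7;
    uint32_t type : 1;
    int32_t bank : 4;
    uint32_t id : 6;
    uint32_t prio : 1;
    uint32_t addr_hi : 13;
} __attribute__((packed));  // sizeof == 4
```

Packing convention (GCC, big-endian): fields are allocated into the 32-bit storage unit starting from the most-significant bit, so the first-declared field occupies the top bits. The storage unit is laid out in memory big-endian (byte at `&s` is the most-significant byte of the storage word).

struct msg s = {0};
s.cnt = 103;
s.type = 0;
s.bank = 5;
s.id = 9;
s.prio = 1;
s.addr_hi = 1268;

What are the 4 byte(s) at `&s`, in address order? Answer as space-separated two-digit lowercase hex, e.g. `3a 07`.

cnt (7b) val=103 bits=0x67 at bit 25: 0xce000000
type (1b) val=0 bits=0x0 at bit 24: 0xce000000
bank (4b) val=5 bits=0x5 at bit 20: 0xce500000
id (6b) val=9 bits=0x9 at bit 14: 0xce524000
prio (1b) val=1 bits=0x1 at bit 13: 0xce526000
addr_hi (13b) val=1268 bits=0x4f4 at bit 0: 0xce5264f4
word = 0xce5264f4 → big-endian bytes:
  [0]=0xce  [1]=0x52  [2]=0x64  [3]=0xf4

ce 52 64 f4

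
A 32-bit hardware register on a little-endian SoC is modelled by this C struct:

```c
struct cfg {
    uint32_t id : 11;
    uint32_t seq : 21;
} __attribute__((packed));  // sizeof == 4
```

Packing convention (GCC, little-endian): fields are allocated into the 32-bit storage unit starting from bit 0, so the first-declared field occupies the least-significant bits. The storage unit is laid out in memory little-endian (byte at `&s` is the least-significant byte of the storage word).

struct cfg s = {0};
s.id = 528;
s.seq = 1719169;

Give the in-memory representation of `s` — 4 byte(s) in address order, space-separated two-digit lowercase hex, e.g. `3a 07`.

id (11b) val=528 bits=0x210 at bit 0: 0x00000210
seq (21b) val=1719169 bits=0x1a3b81 at bit 11: 0xd1dc0a10
word = 0xd1dc0a10 → little-endian bytes:
  [0]=0x10  [1]=0x0a  [2]=0xdc  [3]=0xd1

10 0a dc d1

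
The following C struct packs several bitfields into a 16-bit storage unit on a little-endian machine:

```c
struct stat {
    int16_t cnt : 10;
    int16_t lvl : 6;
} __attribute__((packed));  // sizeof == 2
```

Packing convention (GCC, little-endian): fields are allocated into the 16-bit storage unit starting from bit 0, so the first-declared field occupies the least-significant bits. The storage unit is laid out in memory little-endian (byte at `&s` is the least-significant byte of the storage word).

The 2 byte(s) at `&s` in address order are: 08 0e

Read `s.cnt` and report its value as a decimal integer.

-504

[0]=0x08 [1]=0x0e (little-endian) → word 0x0e08
cnt [0+:10] = (word>>0) & 0x3ff = 520  ←
lvl [10+:6] = (word>>10) & 0x3f = 3
cnt signed 10b, MSB=1: 520 - 1024 = -504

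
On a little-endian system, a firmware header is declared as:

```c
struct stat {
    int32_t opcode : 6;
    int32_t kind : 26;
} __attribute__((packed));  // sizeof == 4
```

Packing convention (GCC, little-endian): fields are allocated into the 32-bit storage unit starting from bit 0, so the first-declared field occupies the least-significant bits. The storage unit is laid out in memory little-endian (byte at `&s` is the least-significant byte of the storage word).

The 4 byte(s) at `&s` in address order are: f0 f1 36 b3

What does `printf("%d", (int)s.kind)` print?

[0]=0xf0 [1]=0xf1 [2]=0x36 [3]=0xb3 (little-endian) → word 0xb336f1f0
opcode [0+:6] = (word>>0) & 0x3f = 48
kind [6+:26] = (word>>6) & 0x3ffffff = 46980039  ←
kind signed 26b, MSB=1: 46980039 - 67108864 = -20128825

-20128825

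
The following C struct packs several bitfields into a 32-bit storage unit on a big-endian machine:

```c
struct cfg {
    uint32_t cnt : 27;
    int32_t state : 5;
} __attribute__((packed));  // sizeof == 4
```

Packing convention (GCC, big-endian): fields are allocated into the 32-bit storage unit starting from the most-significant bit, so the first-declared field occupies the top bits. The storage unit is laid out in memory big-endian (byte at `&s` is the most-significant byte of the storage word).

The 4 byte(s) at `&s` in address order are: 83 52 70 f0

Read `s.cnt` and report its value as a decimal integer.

[0]=0x83 [1]=0x52 [2]=0x70 [3]=0xf0 (big-endian) → word 0x835270f0
cnt [5+:27] = (word>>5) & 0x7ffffff = 68850567  ←
state [0+:5] = (word>>0) & 0x1f = 16

68850567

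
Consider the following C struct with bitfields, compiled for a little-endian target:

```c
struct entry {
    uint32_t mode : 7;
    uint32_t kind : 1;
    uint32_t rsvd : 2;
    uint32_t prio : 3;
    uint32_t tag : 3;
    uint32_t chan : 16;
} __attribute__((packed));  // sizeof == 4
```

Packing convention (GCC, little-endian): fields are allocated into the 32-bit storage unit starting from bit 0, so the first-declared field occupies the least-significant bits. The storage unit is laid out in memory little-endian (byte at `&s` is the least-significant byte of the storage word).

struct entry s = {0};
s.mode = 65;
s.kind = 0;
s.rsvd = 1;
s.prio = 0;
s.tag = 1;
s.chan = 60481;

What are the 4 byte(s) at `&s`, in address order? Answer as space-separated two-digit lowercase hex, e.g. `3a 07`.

[0+:7] mode=65 & 0x7f = 0x41; word=0x00000041
[7+:1] kind=0 & 0x1 = 0x0; word=0x00000041
[8+:2] rsvd=1 & 0x3 = 0x1; word=0x00000141
[10+:3] prio=0 & 0x7 = 0x0; word=0x00000141
[13+:3] tag=1 & 0x7 = 0x1; word=0x00002141
[16+:16] chan=60481 & 0xffff = 0xec41; word=0xec412141
word = 0xec412141 → little-endian bytes:
  [0]=0x41  [1]=0x21  [2]=0x41  [3]=0xec

41 21 41 ec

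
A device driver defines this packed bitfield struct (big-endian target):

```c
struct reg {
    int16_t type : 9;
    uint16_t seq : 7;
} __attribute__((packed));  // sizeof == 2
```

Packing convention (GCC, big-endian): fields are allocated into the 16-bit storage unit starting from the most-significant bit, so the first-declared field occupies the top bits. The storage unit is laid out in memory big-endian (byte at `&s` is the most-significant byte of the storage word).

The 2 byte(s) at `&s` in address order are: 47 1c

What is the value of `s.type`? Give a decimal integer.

[0]=0x47 [1]=0x1c (big-endian) → word 0x471c
type:9 @ bit 7 → (0x471c>>7)&0x1ff = 0x8e  ←
seq:7 @ bit 0 → (0x471c>>0)&0x7f = 0x1c
type signed 9b, MSB=0: value = 142

142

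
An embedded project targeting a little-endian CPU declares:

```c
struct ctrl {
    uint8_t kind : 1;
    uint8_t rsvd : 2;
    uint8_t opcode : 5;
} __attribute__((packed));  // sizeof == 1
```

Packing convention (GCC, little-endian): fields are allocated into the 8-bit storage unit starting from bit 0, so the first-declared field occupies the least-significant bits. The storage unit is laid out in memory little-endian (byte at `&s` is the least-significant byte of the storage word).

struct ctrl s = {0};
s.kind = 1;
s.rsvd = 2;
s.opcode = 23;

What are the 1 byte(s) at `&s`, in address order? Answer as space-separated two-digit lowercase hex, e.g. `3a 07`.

bd

kind:1 = 1 → 0x1 << 0 → word 0x01
rsvd:2 = 2 → 0x2 << 1 → word 0x05
opcode:5 = 23 → 0x17 << 3 → word 0xbd
word = 0xbd → little-endian bytes:
  [0]=0xbd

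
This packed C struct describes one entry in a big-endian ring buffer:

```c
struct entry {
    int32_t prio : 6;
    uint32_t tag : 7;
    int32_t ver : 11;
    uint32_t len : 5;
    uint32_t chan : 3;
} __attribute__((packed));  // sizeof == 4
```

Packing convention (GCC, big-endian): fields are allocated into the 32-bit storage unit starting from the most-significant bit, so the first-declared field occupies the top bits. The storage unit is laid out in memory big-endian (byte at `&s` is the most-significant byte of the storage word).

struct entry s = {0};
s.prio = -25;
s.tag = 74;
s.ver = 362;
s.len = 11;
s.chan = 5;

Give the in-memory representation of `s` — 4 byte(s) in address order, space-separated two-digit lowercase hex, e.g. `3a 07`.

9e 51 6a 5d

prio:6 = -25 → 0x27 << 26 → word 0x9c000000
tag:7 = 74 → 0x4a << 19 → word 0x9e500000
ver:11 = 362 → 0x16a << 8 → word 0x9e516a00
len:5 = 11 → 0xb << 3 → word 0x9e516a58
chan:3 = 5 → 0x5 << 0 → word 0x9e516a5d
word = 0x9e516a5d → big-endian bytes:
  [0]=0x9e  [1]=0x51  [2]=0x6a  [3]=0x5d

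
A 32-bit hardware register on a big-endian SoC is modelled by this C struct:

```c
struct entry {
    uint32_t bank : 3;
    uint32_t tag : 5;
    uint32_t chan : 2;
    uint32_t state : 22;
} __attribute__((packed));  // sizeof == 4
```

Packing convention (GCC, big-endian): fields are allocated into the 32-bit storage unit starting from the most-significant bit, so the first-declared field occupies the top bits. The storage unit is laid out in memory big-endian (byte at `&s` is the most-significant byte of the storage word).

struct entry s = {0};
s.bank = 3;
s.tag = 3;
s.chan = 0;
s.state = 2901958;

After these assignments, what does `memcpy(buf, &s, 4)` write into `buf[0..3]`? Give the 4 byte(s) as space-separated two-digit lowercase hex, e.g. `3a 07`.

63 2c 47 c6

[29+:3] bank=3 & 0x7 = 0x3; word=0x60000000
[24+:5] tag=3 & 0x1f = 0x3; word=0x63000000
[22+:2] chan=0 & 0x3 = 0x0; word=0x63000000
[0+:22] state=2901958 & 0x3fffff = 0x2c47c6; word=0x632c47c6
word = 0x632c47c6 → big-endian bytes:
  [0]=0x63  [1]=0x2c  [2]=0x47  [3]=0xc6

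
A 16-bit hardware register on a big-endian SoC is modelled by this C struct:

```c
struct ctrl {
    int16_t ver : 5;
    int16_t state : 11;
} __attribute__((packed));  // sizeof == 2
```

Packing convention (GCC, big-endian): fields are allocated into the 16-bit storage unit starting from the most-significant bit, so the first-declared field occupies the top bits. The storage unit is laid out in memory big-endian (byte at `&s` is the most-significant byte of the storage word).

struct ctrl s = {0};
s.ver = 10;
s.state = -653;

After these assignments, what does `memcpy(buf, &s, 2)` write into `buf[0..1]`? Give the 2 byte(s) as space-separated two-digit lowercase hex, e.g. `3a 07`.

55 73

ver:5 = 10 → 0xa << 11 → word 0x5000
state:11 = -653 → 0x573 << 0 → word 0x5573
word = 0x5573 → big-endian bytes:
  [0]=0x55  [1]=0x73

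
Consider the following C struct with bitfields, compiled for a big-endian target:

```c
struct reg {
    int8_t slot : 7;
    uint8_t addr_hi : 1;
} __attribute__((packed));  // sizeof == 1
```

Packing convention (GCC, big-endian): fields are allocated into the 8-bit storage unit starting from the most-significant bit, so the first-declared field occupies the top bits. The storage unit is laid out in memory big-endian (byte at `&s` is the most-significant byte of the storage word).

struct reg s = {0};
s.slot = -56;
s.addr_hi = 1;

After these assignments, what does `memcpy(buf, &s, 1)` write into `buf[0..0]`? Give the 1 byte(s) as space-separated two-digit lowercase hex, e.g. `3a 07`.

[1+:7] slot=-56 & 0x7f = 0x48; word=0x90
[0+:1] addr_hi=1 & 0x1 = 0x1; word=0x91
word = 0x91 → big-endian bytes:
  [0]=0x91

91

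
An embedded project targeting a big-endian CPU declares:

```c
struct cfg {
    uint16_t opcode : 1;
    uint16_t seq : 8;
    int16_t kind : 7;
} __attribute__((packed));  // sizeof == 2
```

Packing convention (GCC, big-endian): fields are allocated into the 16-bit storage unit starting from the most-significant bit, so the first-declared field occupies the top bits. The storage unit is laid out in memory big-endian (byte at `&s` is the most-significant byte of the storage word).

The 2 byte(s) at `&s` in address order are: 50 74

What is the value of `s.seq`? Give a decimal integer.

160

[0]=0x50 [1]=0x74 (big-endian) → word 0x5074
opcode:1 @ bit 15 → (0x5074>>15)&0x1 = 0x0
seq:8 @ bit 7 → (0x5074>>7)&0xff = 0xa0  ←
kind:7 @ bit 0 → (0x5074>>0)&0x7f = 0x74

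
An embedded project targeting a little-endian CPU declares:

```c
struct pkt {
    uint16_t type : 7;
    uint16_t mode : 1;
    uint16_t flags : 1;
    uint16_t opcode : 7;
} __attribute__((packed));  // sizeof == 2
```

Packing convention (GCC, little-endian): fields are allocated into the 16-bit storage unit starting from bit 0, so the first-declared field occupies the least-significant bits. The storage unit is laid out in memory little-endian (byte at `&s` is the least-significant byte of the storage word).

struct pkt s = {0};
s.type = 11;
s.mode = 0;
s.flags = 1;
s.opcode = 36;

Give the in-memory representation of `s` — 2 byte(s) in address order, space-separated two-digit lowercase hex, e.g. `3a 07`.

0b 49

type:7 = 11 → 0xb << 0 → word 0x000b
mode:1 = 0 → 0x0 << 7 → word 0x000b
flags:1 = 1 → 0x1 << 8 → word 0x010b
opcode:7 = 36 → 0x24 << 9 → word 0x490b
word = 0x490b → little-endian bytes:
  [0]=0x0b  [1]=0x49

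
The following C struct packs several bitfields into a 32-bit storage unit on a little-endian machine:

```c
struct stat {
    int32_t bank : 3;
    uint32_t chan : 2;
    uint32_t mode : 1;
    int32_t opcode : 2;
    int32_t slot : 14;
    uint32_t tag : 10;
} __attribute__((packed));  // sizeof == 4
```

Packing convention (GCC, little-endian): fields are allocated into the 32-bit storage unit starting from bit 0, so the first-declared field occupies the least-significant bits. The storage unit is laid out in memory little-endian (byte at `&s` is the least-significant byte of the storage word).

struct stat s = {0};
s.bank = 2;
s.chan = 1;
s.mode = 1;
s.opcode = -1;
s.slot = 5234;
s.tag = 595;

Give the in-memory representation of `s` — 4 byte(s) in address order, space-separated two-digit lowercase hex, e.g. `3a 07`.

bank:3 = 2 → 0x2 << 0 → word 0x00000002
chan:2 = 1 → 0x1 << 3 → word 0x0000000a
mode:1 = 1 → 0x1 << 5 → word 0x0000002a
opcode:2 = -1 → 0x3 << 6 → word 0x000000ea
slot:14 = 5234 → 0x1472 << 8 → word 0x001472ea
tag:10 = 595 → 0x253 << 22 → word 0x94d472ea
word = 0x94d472ea → little-endian bytes:
  [0]=0xea  [1]=0x72  [2]=0xd4  [3]=0x94

ea 72 d4 94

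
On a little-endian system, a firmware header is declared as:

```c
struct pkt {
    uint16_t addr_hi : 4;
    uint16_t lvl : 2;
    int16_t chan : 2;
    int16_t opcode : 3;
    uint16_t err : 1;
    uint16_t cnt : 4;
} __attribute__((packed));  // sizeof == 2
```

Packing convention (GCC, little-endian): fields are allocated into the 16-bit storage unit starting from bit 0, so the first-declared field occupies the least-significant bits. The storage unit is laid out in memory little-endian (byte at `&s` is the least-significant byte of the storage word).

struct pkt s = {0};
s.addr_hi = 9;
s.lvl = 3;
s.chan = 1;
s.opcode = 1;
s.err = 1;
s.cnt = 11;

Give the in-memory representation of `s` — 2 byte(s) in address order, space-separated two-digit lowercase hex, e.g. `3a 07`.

79 b9

addr_hi:4 = 9 → 0x9 << 0 → word 0x0009
lvl:2 = 3 → 0x3 << 4 → word 0x0039
chan:2 = 1 → 0x1 << 6 → word 0x0079
opcode:3 = 1 → 0x1 << 8 → word 0x0179
err:1 = 1 → 0x1 << 11 → word 0x0979
cnt:4 = 11 → 0xb << 12 → word 0xb979
word = 0xb979 → little-endian bytes:
  [0]=0x79  [1]=0xb9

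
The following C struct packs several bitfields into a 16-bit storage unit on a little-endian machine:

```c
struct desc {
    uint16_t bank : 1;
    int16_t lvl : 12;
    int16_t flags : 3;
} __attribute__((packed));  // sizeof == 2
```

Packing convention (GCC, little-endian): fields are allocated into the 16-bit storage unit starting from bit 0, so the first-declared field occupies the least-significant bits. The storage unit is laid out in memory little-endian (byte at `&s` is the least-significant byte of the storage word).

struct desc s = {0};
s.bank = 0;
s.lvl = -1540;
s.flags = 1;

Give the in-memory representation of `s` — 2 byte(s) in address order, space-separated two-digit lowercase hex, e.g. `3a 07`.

bank (1b) val=0 bits=0x0 at bit 0: 0x0000
lvl (12b) val=-1540 bits=0x9fc at bit 1: 0x13f8
flags (3b) val=1 bits=0x1 at bit 13: 0x33f8
word = 0x33f8 → little-endian bytes:
  [0]=0xf8  [1]=0x33

f8 33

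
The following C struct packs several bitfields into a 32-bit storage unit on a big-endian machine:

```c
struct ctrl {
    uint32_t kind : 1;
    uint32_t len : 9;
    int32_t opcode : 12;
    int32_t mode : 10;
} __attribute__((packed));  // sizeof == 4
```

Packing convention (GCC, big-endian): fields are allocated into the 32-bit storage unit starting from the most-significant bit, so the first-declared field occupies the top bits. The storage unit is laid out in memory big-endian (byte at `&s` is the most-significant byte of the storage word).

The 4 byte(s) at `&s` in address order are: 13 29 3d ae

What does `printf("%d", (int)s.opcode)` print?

[0]=0x13 [1]=0x29 [2]=0x3d [3]=0xae (big-endian) → word 0x13293dae
kind:1 @ bit 31 → (0x13293dae>>31)&0x1 = 0x0
len:9 @ bit 22 → (0x13293dae>>22)&0x1ff = 0x4c
opcode:12 @ bit 10 → (0x13293dae>>10)&0xfff = 0xa4f  ←
mode:10 @ bit 0 → (0x13293dae>>0)&0x3ff = 0x1ae
opcode signed 12b, MSB=1: 2639 - 4096 = -1457

-1457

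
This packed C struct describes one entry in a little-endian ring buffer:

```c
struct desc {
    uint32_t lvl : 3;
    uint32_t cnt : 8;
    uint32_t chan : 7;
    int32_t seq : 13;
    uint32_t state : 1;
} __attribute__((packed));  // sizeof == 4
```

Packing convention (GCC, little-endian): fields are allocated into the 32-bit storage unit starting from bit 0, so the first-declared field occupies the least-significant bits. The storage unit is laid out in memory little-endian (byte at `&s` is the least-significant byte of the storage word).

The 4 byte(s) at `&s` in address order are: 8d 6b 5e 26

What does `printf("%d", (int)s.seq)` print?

2455

[0]=0x8d [1]=0x6b [2]=0x5e [3]=0x26 (little-endian) → word 0x265e6b8d
lvl [0+:3] = (word>>0) & 0x7 = 5
cnt [3+:8] = (word>>3) & 0xff = 113
chan [11+:7] = (word>>11) & 0x7f = 77
seq [18+:13] = (word>>18) & 0x1fff = 2455  ←
state [31+:1] = (word>>31) & 0x1 = 0
seq signed 13b, MSB=0: value = 2455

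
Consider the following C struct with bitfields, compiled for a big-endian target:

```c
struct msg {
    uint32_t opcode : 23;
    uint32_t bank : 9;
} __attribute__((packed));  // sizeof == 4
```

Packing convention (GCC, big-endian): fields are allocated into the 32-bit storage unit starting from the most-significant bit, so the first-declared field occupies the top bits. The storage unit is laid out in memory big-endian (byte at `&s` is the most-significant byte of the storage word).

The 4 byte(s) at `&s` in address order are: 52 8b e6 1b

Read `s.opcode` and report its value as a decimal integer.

2704883

[0]=0x52 [1]=0x8b [2]=0xe6 [3]=0x1b (big-endian) → word 0x528be61b
opcode [9+:23] = (word>>9) & 0x7fffff = 2704883  ←
bank [0+:9] = (word>>0) & 0x1ff = 27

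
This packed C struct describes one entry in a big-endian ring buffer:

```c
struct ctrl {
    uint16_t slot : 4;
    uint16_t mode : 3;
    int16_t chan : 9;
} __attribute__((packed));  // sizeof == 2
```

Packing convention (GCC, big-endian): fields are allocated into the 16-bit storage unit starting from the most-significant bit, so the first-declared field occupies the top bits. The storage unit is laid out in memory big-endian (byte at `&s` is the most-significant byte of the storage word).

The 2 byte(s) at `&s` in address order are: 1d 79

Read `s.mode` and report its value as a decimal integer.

6

[0]=0x1d [1]=0x79 (big-endian) → word 0x1d79
slot [12+:4] = (word>>12) & 0xf = 1
mode [9+:3] = (word>>9) & 0x7 = 6  ←
chan [0+:9] = (word>>0) & 0x1ff = 377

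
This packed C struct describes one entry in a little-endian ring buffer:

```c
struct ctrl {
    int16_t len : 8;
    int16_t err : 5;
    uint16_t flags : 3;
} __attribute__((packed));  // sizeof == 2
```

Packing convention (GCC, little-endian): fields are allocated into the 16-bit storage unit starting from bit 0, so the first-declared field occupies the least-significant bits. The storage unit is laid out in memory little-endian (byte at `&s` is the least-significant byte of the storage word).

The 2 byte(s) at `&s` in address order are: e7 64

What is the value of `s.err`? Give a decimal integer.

4

[0]=0xe7 [1]=0x64 (little-endian) → word 0x64e7
len [0+:8] = (word>>0) & 0xff = 231
err [8+:5] = (word>>8) & 0x1f = 4  ←
flags [13+:3] = (word>>13) & 0x7 = 3
err signed 5b, MSB=0: value = 4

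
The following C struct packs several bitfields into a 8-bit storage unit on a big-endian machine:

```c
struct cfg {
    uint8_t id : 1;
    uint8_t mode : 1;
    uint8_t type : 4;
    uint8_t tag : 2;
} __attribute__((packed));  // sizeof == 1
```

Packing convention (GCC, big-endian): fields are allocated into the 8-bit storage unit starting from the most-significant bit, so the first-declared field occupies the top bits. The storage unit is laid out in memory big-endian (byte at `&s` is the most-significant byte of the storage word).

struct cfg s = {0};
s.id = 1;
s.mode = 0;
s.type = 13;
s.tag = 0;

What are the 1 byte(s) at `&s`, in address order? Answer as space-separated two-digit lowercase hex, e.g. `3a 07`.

id (1b) val=1 bits=0x1 at bit 7: 0x80
mode (1b) val=0 bits=0x0 at bit 6: 0x80
type (4b) val=13 bits=0xd at bit 2: 0xb4
tag (2b) val=0 bits=0x0 at bit 0: 0xb4
word = 0xb4 → big-endian bytes:
  [0]=0xb4

b4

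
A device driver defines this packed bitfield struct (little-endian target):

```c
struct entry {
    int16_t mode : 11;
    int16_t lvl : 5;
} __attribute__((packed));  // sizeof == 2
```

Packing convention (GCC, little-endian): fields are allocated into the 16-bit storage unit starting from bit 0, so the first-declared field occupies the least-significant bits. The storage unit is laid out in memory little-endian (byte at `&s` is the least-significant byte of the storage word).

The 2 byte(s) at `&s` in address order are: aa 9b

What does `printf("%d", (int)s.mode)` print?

[0]=0xaa [1]=0x9b (little-endian) → word 0x9baa
mode:11 @ bit 0 → (0x9baa>>0)&0x7ff = 0x3aa  ←
lvl:5 @ bit 11 → (0x9baa>>11)&0x1f = 0x13
mode signed 11b, MSB=0: value = 938

938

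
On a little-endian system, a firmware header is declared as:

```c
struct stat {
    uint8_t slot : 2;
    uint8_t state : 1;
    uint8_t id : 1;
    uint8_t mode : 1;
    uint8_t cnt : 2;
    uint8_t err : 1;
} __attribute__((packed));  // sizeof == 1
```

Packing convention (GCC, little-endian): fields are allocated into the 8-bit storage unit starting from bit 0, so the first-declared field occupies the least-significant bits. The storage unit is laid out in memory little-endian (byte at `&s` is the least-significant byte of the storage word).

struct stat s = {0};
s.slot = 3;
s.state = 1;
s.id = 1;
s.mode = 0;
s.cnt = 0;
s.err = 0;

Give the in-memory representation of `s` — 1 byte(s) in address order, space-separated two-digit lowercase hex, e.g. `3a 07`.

slot:2 = 3 → 0x3 << 0 → word 0x03
state:1 = 1 → 0x1 << 2 → word 0x07
id:1 = 1 → 0x1 << 3 → word 0x0f
mode:1 = 0 → 0x0 << 4 → word 0x0f
cnt:2 = 0 → 0x0 << 5 → word 0x0f
err:1 = 0 → 0x0 << 7 → word 0x0f
word = 0x0f → little-endian bytes:
  [0]=0x0f

0f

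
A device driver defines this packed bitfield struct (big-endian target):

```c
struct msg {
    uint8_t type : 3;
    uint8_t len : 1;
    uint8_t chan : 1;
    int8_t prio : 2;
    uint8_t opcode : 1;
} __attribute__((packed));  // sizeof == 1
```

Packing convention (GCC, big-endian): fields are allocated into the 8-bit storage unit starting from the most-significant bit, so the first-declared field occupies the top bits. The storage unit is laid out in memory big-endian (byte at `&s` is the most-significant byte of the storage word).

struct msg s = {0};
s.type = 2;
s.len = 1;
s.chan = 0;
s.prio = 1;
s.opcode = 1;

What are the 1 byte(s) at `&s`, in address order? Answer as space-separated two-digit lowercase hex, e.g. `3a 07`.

53

type (3b) val=2 bits=0x2 at bit 5: 0x40
len (1b) val=1 bits=0x1 at bit 4: 0x50
chan (1b) val=0 bits=0x0 at bit 3: 0x50
prio (2b) val=1 bits=0x1 at bit 1: 0x52
opcode (1b) val=1 bits=0x1 at bit 0: 0x53
word = 0x53 → big-endian bytes:
  [0]=0x53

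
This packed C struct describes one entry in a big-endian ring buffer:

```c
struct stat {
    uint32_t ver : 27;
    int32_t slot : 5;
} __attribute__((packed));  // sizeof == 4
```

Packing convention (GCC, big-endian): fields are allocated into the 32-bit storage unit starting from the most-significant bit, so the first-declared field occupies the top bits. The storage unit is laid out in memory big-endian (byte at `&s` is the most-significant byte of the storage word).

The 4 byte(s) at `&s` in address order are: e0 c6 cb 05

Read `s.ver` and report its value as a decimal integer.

117847640

[0]=0xe0 [1]=0xc6 [2]=0xcb [3]=0x05 (big-endian) → word 0xe0c6cb05
ver:27 @ bit 5 → (0xe0c6cb05>>5)&0x7ffffff = 0x7063658  ←
slot:5 @ bit 0 → (0xe0c6cb05>>0)&0x1f = 0x5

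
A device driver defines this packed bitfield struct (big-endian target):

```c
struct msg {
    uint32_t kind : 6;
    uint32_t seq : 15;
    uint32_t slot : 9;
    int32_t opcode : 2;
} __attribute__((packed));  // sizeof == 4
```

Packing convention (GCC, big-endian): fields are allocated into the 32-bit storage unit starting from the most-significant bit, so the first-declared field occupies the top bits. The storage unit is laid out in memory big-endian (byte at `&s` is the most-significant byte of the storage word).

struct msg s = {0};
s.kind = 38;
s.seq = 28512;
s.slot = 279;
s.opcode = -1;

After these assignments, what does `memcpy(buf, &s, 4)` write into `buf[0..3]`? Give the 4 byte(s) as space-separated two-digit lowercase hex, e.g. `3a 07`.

kind (6b) val=38 bits=0x26 at bit 26: 0x98000000
seq (15b) val=28512 bits=0x6f60 at bit 11: 0x9b7b0000
slot (9b) val=279 bits=0x117 at bit 2: 0x9b7b045c
opcode (2b) val=-1 bits=0x3 at bit 0: 0x9b7b045f
word = 0x9b7b045f → big-endian bytes:
  [0]=0x9b  [1]=0x7b  [2]=0x04  [3]=0x5f

9b 7b 04 5f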